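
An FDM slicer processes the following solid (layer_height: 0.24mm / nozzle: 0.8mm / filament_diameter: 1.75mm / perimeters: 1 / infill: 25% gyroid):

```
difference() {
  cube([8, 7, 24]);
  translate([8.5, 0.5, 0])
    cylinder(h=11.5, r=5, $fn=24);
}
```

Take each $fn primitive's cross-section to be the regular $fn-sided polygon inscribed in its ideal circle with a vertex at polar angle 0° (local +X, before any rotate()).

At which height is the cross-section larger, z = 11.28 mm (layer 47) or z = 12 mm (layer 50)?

layer 50 (z = 12 mm)

Layer 47 (z = 11.28): the 8×7 cube contributes its full rectangle (area 56.00 mm²); the cylinder at (8.5, 0.5): section is a regular 24-gon, circumradius r=5 (area = (24/2)·5.000²·sin(360°/24) = 77.65 mm²); Subtracting the remaining from the first: starting from the 8×7 cube (56.00 mm²), the r=5 cylinder at (8.5, 0.5) partially overlaps it — only the 19.16 mm² overlap (of its 77.65 mm²) is removed, clipping the outline — area = 36.84 mm². So its area = 36.84 mm². Layer 50 (z = 12): the cube (footprint 8×7) is included at this height (area 56.00 mm²); the cylinder at (8.5, 0.5) does not reach this height (z outside [0, 11.5]); Taking the first minus the rest: none of the subtracted shapes is present at this height, so the 8×7 cube is unchanged — area = 56.00 mm². So its area = 56.00 mm². Layer 50 is larger (56.00 vs 36.84 mm²).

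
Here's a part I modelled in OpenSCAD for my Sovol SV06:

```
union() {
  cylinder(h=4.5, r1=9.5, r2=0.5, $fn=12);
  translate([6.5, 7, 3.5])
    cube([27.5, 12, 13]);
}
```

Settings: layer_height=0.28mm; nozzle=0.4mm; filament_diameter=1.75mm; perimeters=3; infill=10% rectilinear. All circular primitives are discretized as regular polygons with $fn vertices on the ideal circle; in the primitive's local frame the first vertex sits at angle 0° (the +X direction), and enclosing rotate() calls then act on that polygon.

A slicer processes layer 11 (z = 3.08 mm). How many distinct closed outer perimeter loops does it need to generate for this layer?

1

At z = 3.08 mm: the cone: at t=0.684 of its height the radius interpolates to r₁+(r₂−r₁)t = 3.340, giving a regular 12-gon of that circumradius; the cube at (6.5, 7) is absent (z outside [3.5, 16.5]); Taking the union: only the cone is present, so the union is just that shape — 1 connected region. The result has 1 disconnected region.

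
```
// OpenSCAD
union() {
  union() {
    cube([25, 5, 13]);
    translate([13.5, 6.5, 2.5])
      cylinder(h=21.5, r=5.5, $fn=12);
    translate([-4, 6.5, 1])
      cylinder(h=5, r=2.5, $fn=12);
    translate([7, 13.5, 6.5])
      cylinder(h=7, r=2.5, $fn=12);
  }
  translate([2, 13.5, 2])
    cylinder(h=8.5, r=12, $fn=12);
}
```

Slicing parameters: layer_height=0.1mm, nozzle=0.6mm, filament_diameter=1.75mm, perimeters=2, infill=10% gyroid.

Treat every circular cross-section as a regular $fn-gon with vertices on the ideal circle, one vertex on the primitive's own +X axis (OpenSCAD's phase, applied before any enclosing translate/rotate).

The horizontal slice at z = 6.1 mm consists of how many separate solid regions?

At z = 6.1 mm: the 25×5 cube contributes its full rectangle; the r=5.5 cylinder at (13.5, 6.5) gives a regular 12-gon of circumradius 5.5 (constant along its height); the cylinder at (-4, 6.5) is not intersected at this z (z outside [1, 6]); the cylinder at (7, 13.5) is not intersected at this z (z outside [6.5, 13.5]); Merging all regions: the regions partially overlap (shared area 29.48 mm²), so overlapping operands fuse into one piece — 1 connected region; the r=12 cylinder at (2, 13.5) gives a regular 12-gon of circumradius 12 (constant along its height); Taking the union: the regions partially overlap (shared area 46.90 mm²), so overlapping operands fuse into one piece — 1 connected region. The result has 1 disconnected region.

1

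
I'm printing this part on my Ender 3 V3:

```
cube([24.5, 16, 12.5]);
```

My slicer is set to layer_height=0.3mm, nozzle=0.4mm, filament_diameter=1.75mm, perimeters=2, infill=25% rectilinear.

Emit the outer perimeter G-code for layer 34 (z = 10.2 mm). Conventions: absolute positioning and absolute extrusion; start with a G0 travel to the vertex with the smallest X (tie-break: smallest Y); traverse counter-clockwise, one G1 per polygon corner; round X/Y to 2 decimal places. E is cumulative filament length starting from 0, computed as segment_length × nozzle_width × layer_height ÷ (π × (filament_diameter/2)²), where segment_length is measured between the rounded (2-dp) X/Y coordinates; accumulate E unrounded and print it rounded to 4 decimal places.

At z = 10.2 mm: the 24.5×16 cube contributes its full rectangle. The outline is a single polygon with 4 vertices. Extrusion per mm of travel: 0.4 × 0.3 / (π × 0.875²) = 0.049890. Accumulating E over each segment gives final E = 4.0411.

G0 X0.00 Y0.00 Z10.20
G1 X24.50 Y0.00 E1.2223
G1 X24.50 Y16.00 E2.0206
G1 X0.00 Y16.00 E3.2429
G1 X0.00 Y0.00 E4.0411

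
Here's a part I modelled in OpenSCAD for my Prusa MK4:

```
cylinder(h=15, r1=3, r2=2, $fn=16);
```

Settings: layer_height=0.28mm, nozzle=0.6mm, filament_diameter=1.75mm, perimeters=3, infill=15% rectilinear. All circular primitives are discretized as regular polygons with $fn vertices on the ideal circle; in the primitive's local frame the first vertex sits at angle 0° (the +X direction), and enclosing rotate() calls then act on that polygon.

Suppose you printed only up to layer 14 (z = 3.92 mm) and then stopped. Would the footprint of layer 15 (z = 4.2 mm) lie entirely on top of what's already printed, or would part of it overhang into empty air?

entirely on top

Compare the two slices. At z = 3.92: the cone: at t=0.261 of its height the radius interpolates to r₁+(r₂−r₁)t = 2.739, giving a regular 16-gon of that circumradius (area = (16/2)·2.739²·sin(360°/16) = 22.96 mm²). At z = 4.2: the cone (r1=3→r2=2) has section circumradius 2.720 here — a regular 16-gon (area = (16/2)·2.720²·sin(360°/16) = 22.65 mm²). Checking containment: the cross-section at z = 4.2 is a subset of the cross-section at z = 3.92.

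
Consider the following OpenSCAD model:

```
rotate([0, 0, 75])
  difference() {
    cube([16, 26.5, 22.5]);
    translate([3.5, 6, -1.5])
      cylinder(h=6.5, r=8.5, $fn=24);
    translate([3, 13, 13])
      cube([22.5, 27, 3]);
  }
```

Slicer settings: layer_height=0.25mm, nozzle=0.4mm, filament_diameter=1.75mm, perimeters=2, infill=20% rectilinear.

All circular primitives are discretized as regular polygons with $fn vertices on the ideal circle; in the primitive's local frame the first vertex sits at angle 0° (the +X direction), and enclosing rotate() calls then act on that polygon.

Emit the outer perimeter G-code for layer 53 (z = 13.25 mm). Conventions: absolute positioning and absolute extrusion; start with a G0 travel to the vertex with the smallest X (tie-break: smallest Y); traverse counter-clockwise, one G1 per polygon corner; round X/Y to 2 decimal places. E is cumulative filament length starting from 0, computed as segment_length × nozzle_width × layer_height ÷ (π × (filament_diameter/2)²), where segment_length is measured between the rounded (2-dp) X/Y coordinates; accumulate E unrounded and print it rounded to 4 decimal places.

G0 X-25.60 Y6.86 Z13.25
G1 X0.00 Y0.00 E1.1019
G1 X4.14 Y15.45 E1.7669
G1 X-8.42 Y18.82 E2.3075
G1 X-11.78 Y6.26 E2.8481
G1 X-24.82 Y9.76 E3.4094
G1 X-25.60 Y6.86 E3.5343

At z = 13.25 mm: the cube (footprint 16×26.5) is included at this height; the cylinder at (3.5, 6) is absent (z outside [-1.5, 5]); the cube at (3, 13) (footprint 22.5×27) is included at this height; After the difference (first − rest): starting from the 16×26.5 cube, the 22.5×27 cube at (3, 13) partially overlaps it — only the 175.50 mm² overlap (of its 607.50 mm²) is removed, clipping the outline — 1 connected region; (whole slice rotated 75° about Z — lengths, areas and connectivity unchanged). The outline is a single polygon with 6 vertices. Extrusion per mm of travel: 0.4 × 0.25 / (π × 0.875²) = 0.041575. Accumulating E over each segment gives final E = 3.5343.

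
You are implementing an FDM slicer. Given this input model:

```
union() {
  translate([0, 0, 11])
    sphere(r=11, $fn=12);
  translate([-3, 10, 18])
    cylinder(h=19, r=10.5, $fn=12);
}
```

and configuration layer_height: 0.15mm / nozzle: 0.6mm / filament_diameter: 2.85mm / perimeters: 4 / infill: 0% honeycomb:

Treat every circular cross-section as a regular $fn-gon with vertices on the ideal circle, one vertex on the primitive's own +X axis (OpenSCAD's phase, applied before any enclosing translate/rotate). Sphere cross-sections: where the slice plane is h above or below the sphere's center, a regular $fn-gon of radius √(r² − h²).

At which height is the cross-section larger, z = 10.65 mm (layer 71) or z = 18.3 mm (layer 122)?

Layer 71 (z = 10.65): the r=11 sphere contributes a regular 12-gon of circumradius √(11²−0.35²) = 10.994 (area = (12/2)·10.994²·sin(360°/12) = 362.63 mm²); the cylinder at (-3, 10) is not intersected at this z (z outside [18, 37]); Taking the union: only the r=11 sphere is present, so the union is just that shape — area = 362.63 mm². So its area = 362.63 mm². Layer 122 (z = 18.3): the r=11 sphere contributes a regular 12-gon of circumradius √(11²−7.3²) = 8.229 (area = (12/2)·8.229²·sin(360°/12) = 203.13 mm²); the r=10.5 cylinder at (-3, 10) contributes a regular 12-gon of circumradius 10.5 (area = (12/2)·10.500²·sin(360°/12) = 330.75 mm²); Merging all regions: the regions partially overlap — summed areas 533.88 mm² minus the doubly-counted overlap 81.65 mm² gives 452.23 mm² — area = 452.23 mm². So its area = 452.23 mm². Layer 122 is larger (452.23 vs 362.63 mm²).

layer 122 (z = 18.3 mm)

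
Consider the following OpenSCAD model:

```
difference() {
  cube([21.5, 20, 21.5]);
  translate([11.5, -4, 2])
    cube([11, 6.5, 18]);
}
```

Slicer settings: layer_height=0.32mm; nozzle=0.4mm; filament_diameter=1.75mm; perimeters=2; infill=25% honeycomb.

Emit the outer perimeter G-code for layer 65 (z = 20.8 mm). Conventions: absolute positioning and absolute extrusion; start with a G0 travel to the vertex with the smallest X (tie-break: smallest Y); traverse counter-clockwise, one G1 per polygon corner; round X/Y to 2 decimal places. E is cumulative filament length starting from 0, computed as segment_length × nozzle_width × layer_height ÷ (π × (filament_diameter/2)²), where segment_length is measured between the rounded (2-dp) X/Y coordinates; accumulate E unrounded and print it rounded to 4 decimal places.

G0 X0.00 Y0.00 Z20.80
G1 X21.50 Y0.00 E1.1441
G1 X21.50 Y20.00 E2.2085
G1 X0.00 Y20.00 E3.3526
G1 X0.00 Y0.00 E4.4169

At z = 20.8 mm: the cube (footprint 21.5×20) is included at this height; the cube at (11.5, -4) does not reach this height (z outside [2, 20]); Subtracting the remaining from the first: none of the subtracted shapes is present at this height, so the 21.5×20 cube is unchanged — 1 connected region. The outline is a single polygon with 4 vertices. Extrusion per mm of travel: 0.4 × 0.32 / (π × 0.875²) = 0.053216. Accumulating E over each segment gives final E = 4.4169.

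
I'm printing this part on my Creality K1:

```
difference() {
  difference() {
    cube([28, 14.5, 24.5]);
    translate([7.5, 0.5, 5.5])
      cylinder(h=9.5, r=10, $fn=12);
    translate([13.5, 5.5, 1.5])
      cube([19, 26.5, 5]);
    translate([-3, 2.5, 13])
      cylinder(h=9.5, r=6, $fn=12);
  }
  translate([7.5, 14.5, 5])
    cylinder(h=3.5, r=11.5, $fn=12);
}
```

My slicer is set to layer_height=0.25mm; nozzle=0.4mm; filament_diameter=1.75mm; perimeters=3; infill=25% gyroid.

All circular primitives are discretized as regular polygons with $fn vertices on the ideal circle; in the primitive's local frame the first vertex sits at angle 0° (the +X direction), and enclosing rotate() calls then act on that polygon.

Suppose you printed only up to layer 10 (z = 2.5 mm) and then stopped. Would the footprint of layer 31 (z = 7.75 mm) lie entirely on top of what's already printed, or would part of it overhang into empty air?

Compare the two slices. At z = 2.5: the cube (footprint 28×14.5) is included at this height (area 406.00 mm²); the cylinder at (7.5, 0.5) does not reach this height (z outside [5.5, 15]); the cube at (13.5, 5.5) (footprint 19×26.5) is included at this height (area 503.50 mm²); the cylinder at (-3, 2.5) is not intersected at this z (z outside [13, 22.5]); Subtracting the remaining from the first: starting from the 28×14.5 cube (406.00 mm²), the 19×26.5 cube at (13.5, 5.5) partially overlaps it — only the 130.50 mm² overlap (of its 503.50 mm²) is removed, clipping the outline — area = 275.50 mm²; the cylinder at (7.5, 14.5) is not intersected at this z (z outside [5, 8.5]); Subtracting the remaining from the first: none of the subtracted shapes is present at this height, so the result so far is unchanged — area = 275.50 mm². At z = 7.75: the 28×14.5 cube contributes its full rectangle (area 406.00 mm²); the cylinder at (7.5, 0.5): section is a regular 12-gon, circumradius r=10 (area = (12/2)·10.000²·sin(360°/12) = 300.00 mm²); the cube at (13.5, 5.5) is absent (z outside [1.5, 6.5]); the cylinder at (-3, 2.5) is absent (z outside [13, 22.5]); After the difference (first − rest): starting from the 28×14.5 cube (406.00 mm²), the r=10 cylinder at (7.5, 0.5) partially overlaps it — only the 148.89 mm² overlap (of its 300.00 mm²) is removed, clipping the outline — area = 257.11 mm²; the cylinder at (7.5, 14.5): section is a regular 12-gon, circumradius r=11.5 (area = (12/2)·11.500²·sin(360°/12) = 396.75 mm²); After the difference (first − rest): starting from that combined region (257.11 mm²), the r=11.5 cylinder at (7.5, 14.5) partially overlaps it — only the 101.21 mm² overlap (of its 396.75 mm²) is removed, clipping the outline — area = 155.90 mm². Checking containment: at z = 7.75 the cross-section extends beyond the z = 2.5 cross-section by about 94.77 mm².

part overhangs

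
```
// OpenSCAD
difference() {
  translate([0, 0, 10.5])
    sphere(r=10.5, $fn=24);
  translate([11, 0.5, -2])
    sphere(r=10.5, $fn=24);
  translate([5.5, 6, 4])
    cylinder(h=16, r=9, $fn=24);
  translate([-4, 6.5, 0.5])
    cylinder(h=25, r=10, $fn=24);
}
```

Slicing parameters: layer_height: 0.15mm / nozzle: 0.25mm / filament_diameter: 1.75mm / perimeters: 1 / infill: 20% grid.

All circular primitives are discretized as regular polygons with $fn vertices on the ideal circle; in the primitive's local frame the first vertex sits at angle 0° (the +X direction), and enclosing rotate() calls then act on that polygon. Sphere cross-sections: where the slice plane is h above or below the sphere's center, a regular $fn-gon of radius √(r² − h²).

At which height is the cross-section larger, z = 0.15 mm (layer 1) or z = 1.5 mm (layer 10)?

Layer 1 (z = 0.15): the r=10.5 sphere slices to a regular 24-gon of circumradius 1.768 (√(r²−h²) with h=10.35 from center) (area = (24/2)·1.768²·sin(360°/24) = 9.71 mm²); the sphere at (11, 0.5): section is a regular 24-gon, circumradius = √(r²−h²) = √(10.5²−2.15²) = 10.278 (area = (24/2)·10.278²·sin(360°/24) = 328.06 mm²); the cylinder at (5.5, 6) is absent (z outside [4, 20]); the cylinder at (-4, 6.5) does not reach this height (z outside [0.5, 25.5]); Taking the first minus the rest: starting from the r=10.5 sphere (9.71 mm²), the r=10.5 sphere at (11, 0.5) partially overlaps it — only the 2.04 mm² overlap (of its 328.06 mm²) is removed, clipping the outline — area = 7.67 mm². So its area = 7.67 mm². Layer 10 (z = 1.5): the sphere: section is a regular 24-gon, circumradius = √(r²−h²) = √(10.5²−9²) = 5.408 (area = (24/2)·5.408²·sin(360°/24) = 90.85 mm²); the r=10.5 sphere at (11, 0.5) slices to a regular 24-gon of circumradius 9.899 (√(r²−h²) with h=3.5 from center) (area = (24/2)·9.899²·sin(360°/24) = 304.37 mm²); the cylinder at (5.5, 6) is not intersected at this z (z outside [4, 20]); the cylinder at (-4, 6.5): section is a regular 24-gon, circumradius r=10 (area = (24/2)·10.000²·sin(360°/24) = 310.58 mm²); After the difference (first − rest): starting from the r=10.5 sphere (90.85 mm²), the r=10.5 sphere at (11, 0.5) partially overlaps it — only the 28.43 mm² overlap (of its 304.37 mm²) is removed, clipping the outline; the r=10 cylinder at (-4, 6.5) partially overlaps it — only the 49.60 mm² overlap (of its 310.58 mm²) is removed, clipping the outline — area = 12.82 mm². So its area = 12.82 mm². Layer 10 is larger (12.82 vs 7.67 mm²).

layer 10 (z = 1.5 mm)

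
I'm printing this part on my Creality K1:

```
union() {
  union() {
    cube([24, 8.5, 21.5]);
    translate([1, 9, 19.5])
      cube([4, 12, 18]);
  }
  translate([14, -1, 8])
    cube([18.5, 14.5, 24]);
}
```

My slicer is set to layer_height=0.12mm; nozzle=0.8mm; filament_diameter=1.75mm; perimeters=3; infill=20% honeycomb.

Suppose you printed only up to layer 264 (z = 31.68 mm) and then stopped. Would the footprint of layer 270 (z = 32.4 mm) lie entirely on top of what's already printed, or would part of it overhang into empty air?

Compare the two slices. At z = 31.68: the cube is absent (z outside [0, 21.5]); the cube at (1, 9) is present — its section is the full 4×12 rectangle (area 48.00 mm²); Combining (union): only the 4×12 cube at (1, 9) is present, so the union is just that shape — area = 48.00 mm²; the cube at (14, -1) (footprint 18.5×14.5) is included at this height (area 268.25 mm²); Taking the union: the 2 present regions are separate (no shared area or edge), so areas and boundary lengths simply add and each stays a separate island — area = 316.25 mm². At z = 32.4: the cube does not reach this height (z outside [0, 21.5]); the cube at (1, 9) (footprint 4×12) is included at this height (area 48.00 mm²); Combining (union): only the 4×12 cube at (1, 9) is present, so the union is just that shape — area = 48.00 mm²; the cube at (14, -1) is not intersected at this z (z outside [8, 32]); Merging all regions: only the result so far is present, so the union is just that shape — area = 48.00 mm². Checking containment: the cross-section at z = 32.4 is a subset of the cross-section at z = 31.68.

entirely on top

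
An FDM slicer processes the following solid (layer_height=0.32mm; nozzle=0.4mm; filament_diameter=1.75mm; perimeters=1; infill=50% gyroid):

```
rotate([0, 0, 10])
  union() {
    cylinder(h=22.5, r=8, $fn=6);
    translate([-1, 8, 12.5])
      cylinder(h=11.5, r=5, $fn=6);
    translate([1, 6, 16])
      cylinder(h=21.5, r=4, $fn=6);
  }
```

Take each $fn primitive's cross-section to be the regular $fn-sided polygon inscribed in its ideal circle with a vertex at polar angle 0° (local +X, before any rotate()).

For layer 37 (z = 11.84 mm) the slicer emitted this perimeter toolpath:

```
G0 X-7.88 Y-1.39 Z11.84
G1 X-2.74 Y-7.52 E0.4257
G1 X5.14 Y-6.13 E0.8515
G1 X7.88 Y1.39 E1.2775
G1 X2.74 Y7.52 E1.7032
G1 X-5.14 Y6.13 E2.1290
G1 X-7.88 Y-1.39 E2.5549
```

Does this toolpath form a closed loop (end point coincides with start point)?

yes

Start point (G0): (-7.88, -1.39). End point (last G1): the path returns to the start — closed.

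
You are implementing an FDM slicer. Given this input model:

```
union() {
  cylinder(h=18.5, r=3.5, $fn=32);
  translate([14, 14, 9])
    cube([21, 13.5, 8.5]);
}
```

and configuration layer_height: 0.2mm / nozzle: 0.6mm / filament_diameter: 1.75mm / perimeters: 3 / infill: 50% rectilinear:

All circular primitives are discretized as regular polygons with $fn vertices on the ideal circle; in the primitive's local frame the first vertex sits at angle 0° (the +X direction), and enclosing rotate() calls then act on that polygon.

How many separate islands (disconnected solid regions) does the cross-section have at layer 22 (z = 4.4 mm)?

At z = 4.4 mm: the r=3.5 cylinder gives a regular 32-gon of circumradius 3.5 (constant along its height); the cube at (14, 14) is absent (z outside [9, 17.5]); Taking the union: only the r=3.5 cylinder is present, so the union is just that shape — 1 connected region. Overall, the cross-section is a single solid region. Island count = 1.

1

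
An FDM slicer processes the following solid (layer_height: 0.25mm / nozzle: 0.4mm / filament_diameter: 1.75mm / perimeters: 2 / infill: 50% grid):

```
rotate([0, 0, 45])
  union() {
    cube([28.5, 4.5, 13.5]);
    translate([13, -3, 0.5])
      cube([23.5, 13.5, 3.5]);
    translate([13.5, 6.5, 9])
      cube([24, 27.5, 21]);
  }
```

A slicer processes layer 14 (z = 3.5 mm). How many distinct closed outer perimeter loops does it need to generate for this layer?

At z = 3.5 mm: the 28.5×4.5 cube contributes its full rectangle; the 23.5×13.5 cube at (13, -3) contributes its full rectangle; the cube at (13.5, 6.5) is absent (z outside [9, 30]); Taking the union: the regions partially overlap (shared area 69.75 mm²), so overlapping operands fuse into one piece — 1 connected region; (rotated 45° about Z; rotation is an isometry so areas/perimeters/island counts are preserved). The result has 1 disconnected region.

1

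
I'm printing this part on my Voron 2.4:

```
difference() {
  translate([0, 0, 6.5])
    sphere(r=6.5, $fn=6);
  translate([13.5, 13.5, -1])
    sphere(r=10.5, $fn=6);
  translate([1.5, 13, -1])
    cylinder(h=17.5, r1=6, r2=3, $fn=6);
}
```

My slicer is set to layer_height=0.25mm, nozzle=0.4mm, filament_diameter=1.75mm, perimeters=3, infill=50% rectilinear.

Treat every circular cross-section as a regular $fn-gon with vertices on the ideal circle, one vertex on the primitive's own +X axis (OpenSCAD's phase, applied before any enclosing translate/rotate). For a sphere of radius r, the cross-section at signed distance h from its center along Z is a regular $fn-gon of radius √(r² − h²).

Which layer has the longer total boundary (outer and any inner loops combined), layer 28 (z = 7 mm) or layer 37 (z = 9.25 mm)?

Layer 28 (z = 7): the r=6.5 sphere slices to a regular 6-gon of circumradius 6.481 (√(r²−h²) with h=0.5 from center) (perimeter = 2·6·6.481·sin(180°/6) = 38.88 mm); the r=10.5 sphere at (13.5, 13.5) contributes a regular 6-gon of circumradius √(10.5²−8²) = 6.801 (perimeter = 2·6·6.801·sin(180°/6) = 40.80 mm); the cone at (1.5, 13) (r1=6→r2=3) has section circumradius 4.629 here — a regular 6-gon (perimeter = 2·6·4.629·sin(180°/6) = 27.77 mm); After the difference (first − rest): starting from the r=6.5 sphere, the r=10.5 sphere at (13.5, 13.5) misses the remaining region (no effect); the cone at (1.5, 13) misses the remaining region (no effect) — boundary = 38.88 mm. So its perimeter = 38.88 mm. Layer 37 (z = 9.25): the sphere: section is a regular 6-gon, circumradius = √(r²−h²) = √(6.5²−2.75²) = 5.890 (perimeter = 2·6·5.890·sin(180°/6) = 35.34 mm); the sphere at (13.5, 13.5): section is a regular 6-gon, circumradius = √(r²−h²) = √(10.5²−10.25²) = 2.278 (perimeter = 2·6·2.278·sin(180°/6) = 13.67 mm); the cone at (1.5, 13) contributes a regular 6-gon of circumradius 4.243 (interpolated between r1=6 and r2=3 at t=0.586) (perimeter = 2·6·4.243·sin(180°/6) = 25.46 mm); Subtracting the remaining from the first: starting from the r=6.5 sphere, the r=10.5 sphere at (13.5, 13.5) misses the remaining region (no effect); the cone at (1.5, 13) misses the remaining region (no effect) — boundary = 35.34 mm. So its perimeter = 35.34 mm. Layer 28 is larger (38.88 vs 35.34 mm).

layer 28 (z = 7 mm)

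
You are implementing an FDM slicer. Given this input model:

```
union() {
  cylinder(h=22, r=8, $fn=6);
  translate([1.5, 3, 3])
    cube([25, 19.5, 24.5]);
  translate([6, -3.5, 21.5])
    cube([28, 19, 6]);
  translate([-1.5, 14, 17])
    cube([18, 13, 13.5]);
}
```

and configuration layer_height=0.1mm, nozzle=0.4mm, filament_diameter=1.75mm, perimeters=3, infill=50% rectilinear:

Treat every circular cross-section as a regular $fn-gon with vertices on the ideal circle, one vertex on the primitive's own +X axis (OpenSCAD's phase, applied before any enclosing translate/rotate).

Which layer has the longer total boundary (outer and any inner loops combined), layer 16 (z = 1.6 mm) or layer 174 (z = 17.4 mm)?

layer 174 (z = 17.4 mm)

Layer 16 (z = 1.6): the cylinder: section is a regular 6-gon, circumradius r=8 (perimeter = 2·6·8.000·sin(180°/6) = 48.00 mm); the cube at (1.5, 3) does not reach this height (z outside [3, 27.5]); the cube at (6, -3.5) is not intersected at this z (z outside [21.5, 27.5]); the cube at (-1.5, 14) does not reach this height (z outside [17, 30.5]); Taking the union: only the r=8 cylinder is present, so the union is just that shape — boundary = 48.00 mm. So its perimeter = 48.00 mm. Layer 174 (z = 17.4): the r=8 cylinder contributes a regular 6-gon of circumradius 8 (perimeter = 2·6·8.000·sin(180°/6) = 48.00 mm); the cube at (1.5, 3) (footprint 25×19.5) is included at this height (perimeter 89.00 mm); the cube at (6, -3.5) does not reach this height (z outside [21.5, 27.5]); the cube at (-1.5, 14) (footprint 18×13) is included at this height (perimeter 62.00 mm); Combining (union): the regions partially overlap (shared area 141.77 mm²), so the edge portions inside another operand are dropped and the merged outline is re-measured after clipping — boundary = 136.27 mm. So its perimeter = 136.27 mm. Layer 174 is larger (136.27 vs 48.00 mm).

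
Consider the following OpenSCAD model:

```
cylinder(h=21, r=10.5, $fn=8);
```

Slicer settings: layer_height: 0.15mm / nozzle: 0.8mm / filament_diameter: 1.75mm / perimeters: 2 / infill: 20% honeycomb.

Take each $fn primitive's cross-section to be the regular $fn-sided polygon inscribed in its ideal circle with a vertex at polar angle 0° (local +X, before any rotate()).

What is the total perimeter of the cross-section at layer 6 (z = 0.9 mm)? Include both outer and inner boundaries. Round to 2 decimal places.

At z = 0.9 mm: the cylinder: section is a regular 8-gon, circumradius r=10.5 (perimeter = 2·8·10.500·sin(180°/8) = 64.29 mm). Overall, the cross-section is a single solid region. Total boundary length (outer) = 64.29 mm.

64.29 mm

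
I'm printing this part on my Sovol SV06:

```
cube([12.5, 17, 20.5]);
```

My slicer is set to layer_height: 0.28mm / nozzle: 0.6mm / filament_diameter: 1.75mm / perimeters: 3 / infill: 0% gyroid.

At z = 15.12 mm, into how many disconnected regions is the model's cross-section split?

1

At z = 15.12 mm: the cube is present — its section is the full 12.5×17 rectangle. The result has 1 disconnected region.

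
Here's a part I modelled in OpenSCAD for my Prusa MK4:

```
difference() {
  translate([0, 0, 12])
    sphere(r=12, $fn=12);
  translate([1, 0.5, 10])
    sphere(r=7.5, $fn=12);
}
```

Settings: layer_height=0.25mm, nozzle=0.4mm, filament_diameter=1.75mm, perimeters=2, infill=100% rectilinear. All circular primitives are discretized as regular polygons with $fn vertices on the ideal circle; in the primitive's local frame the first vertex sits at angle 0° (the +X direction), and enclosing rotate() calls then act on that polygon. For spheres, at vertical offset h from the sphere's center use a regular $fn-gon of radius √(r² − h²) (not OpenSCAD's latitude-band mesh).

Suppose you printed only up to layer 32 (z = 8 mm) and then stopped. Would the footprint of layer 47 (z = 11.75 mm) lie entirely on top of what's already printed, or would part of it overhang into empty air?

part overhangs

Compare the two slices. At z = 8: the sphere: section is a regular 12-gon, circumradius = √(r²−h²) = √(12²−4²) = 11.314 (area = (12/2)·11.314²·sin(360°/12) = 384.00 mm²); the sphere at (1, 0.5): section is a regular 12-gon, circumradius = √(r²−h²) = √(7.5²−2²) = 7.228 (area = (12/2)·7.228²·sin(360°/12) = 156.75 mm²); Subtracting the remaining from the first: starting from the r=12 sphere (384.00 mm²), the r=7.5 sphere at (1, 0.5) lies wholly inside it (removes its full 156.75 mm² and its 44.90 mm outline becomes a hole wall) — area = 227.25 mm². At z = 11.75: the r=12 sphere slices to a regular 12-gon of circumradius 11.997 (√(r²−h²) with h=0.25 from center) (area = (12/2)·11.997²·sin(360°/12) = 431.81 mm²); the r=7.5 sphere at (1, 0.5) slices to a regular 12-gon of circumradius 7.293 (√(r²−h²) with h=1.75 from center) (area = (12/2)·7.293²·sin(360°/12) = 159.56 mm²); Taking the first minus the rest: starting from the r=12 sphere (431.81 mm²), the r=7.5 sphere at (1, 0.5) lies wholly inside it (removes its full 159.56 mm² and its 45.30 mm outline becomes a hole wall) — area = 272.25 mm². Checking containment: at z = 11.75 the cross-section extends beyond the z = 8 cross-section by about 47.81 mm².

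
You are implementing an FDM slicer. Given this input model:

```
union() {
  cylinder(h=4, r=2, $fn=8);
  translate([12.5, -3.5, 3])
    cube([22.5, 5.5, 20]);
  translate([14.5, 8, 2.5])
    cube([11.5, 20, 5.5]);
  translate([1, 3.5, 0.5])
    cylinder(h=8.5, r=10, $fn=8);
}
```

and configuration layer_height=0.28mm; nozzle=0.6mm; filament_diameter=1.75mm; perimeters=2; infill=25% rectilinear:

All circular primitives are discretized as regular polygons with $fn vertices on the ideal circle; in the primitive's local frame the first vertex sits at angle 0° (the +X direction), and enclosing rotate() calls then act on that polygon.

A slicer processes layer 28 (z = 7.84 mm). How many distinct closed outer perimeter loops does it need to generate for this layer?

At z = 7.84 mm: the cylinder does not reach this height (z outside [0, 4]); the cube at (12.5, -3.5) (footprint 22.5×5.5) is included at this height; the cube at (14.5, 8) is present — its section is the full 11.5×20 rectangle; the r=10 cylinder at (1, 3.5) gives a regular 8-gon of circumradius 10 (constant along its height); Taking the union: the 3 present regions are separate (no shared area or edge), so areas and boundary lengths simply add and each stays a separate island — 3 connected regions. The result has 3 disconnected regions.

3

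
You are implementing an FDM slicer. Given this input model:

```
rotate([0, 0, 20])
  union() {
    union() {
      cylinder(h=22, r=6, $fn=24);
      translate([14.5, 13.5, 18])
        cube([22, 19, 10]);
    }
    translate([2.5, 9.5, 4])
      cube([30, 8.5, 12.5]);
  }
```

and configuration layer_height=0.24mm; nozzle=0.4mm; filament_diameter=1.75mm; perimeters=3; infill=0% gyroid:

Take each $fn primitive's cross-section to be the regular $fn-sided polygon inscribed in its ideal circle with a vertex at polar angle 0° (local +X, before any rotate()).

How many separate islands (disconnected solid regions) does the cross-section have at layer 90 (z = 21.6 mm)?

2

At z = 21.6 mm: the cylinder: section is a regular 24-gon, circumradius r=6; the cube at (14.5, 13.5) is present — its section is the full 22×19 rectangle; Merging all regions: the 2 present regions are separate (no shared area or edge), so areas and boundary lengths simply add and each stays a separate island — 2 connected regions; the cube at (2.5, 9.5) does not reach this height (z outside [4, 16.5]); Taking the union: only the result so far is present, so the union is just that shape — 2 connected regions; (whole slice rotated 20° about Z — lengths, areas and connectivity unchanged). Overall, the cross-section has 2 separate islands. Island count = 2.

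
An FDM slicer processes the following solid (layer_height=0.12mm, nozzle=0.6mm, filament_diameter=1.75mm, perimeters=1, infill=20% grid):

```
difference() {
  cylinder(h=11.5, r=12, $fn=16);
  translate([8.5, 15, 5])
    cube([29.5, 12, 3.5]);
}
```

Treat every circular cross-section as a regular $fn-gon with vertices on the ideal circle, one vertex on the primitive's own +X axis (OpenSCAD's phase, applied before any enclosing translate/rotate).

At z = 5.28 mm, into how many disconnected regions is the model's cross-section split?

At z = 5.28 mm: the r=12 cylinder contributes a regular 16-gon of circumradius 12; the cube at (8.5, 15) is present — its section is the full 29.5×12 rectangle; After the difference (first − rest): starting from the r=12 cylinder, the 29.5×12 cube at (8.5, 15) misses the remaining region (no effect) — 1 connected region. The result has 1 disconnected region.

1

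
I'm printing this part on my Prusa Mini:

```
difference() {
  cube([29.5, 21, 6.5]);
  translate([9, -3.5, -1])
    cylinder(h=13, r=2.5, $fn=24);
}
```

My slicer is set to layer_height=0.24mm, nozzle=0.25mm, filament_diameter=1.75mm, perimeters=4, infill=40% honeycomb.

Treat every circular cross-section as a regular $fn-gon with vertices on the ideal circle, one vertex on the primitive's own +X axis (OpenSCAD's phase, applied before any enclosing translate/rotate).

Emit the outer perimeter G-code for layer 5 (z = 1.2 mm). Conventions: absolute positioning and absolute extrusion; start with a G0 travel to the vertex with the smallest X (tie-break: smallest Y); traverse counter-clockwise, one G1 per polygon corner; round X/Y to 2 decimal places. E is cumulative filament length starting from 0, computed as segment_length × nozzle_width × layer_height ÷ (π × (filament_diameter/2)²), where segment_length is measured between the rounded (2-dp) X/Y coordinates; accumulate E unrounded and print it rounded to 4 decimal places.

At z = 1.2 mm: the cube (footprint 29.5×21) is included at this height; the cylinder at (9, -3.5): section is a regular 24-gon, circumradius r=2.5; After the difference (first − rest): starting from the 29.5×21 cube, the r=2.5 cylinder at (9, -3.5) misses the remaining region (no effect) — 1 connected region. The outline is a single polygon with 4 vertices. Extrusion per mm of travel: 0.25 × 0.24 / (π × 0.875²) = 0.024945. Accumulating E over each segment gives final E = 2.5195.

G0 X0.00 Y0.00 Z1.20
G1 X29.50 Y0.00 E0.7359
G1 X29.50 Y21.00 E1.2597
G1 X0.00 Y21.00 E1.9956
G1 X0.00 Y0.00 E2.5195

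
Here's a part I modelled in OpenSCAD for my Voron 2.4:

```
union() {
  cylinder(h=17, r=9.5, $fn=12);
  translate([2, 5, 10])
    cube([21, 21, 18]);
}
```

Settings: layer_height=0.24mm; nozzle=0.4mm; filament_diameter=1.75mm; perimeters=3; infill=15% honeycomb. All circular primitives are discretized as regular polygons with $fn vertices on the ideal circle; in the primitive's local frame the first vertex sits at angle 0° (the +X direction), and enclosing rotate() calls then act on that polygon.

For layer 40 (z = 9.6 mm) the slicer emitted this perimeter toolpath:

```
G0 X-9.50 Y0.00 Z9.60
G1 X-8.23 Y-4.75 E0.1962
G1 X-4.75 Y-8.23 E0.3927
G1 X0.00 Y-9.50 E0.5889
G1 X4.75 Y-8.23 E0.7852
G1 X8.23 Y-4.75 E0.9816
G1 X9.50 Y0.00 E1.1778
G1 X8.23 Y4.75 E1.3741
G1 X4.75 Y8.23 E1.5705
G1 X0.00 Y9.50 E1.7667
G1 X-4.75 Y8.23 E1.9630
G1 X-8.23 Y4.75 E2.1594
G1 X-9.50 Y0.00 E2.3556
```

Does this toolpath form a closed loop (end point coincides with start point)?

Start point (G0): (-9.50, 0.00). End point (last G1): the path returns to the start — closed.

yes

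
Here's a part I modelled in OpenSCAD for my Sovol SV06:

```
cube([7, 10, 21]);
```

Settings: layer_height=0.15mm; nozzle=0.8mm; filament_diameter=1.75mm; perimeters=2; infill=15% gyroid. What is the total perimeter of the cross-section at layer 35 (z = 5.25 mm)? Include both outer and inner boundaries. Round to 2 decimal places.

34.00 mm

At z = 5.25 mm: the cube (footprint 7×10) is included at this height (perimeter 34.00 mm). Overall, the cross-section is a single solid region. Total boundary length (outer) = 34.00 mm.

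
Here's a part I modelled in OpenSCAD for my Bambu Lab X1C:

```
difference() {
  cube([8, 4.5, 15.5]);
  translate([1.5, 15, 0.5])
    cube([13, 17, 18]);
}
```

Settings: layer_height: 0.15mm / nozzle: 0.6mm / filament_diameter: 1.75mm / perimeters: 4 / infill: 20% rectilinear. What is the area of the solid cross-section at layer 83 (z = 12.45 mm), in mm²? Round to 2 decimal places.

At z = 12.45 mm: the 8×4.5 cube contributes its full rectangle (area 36.00 mm²); the 13×17 cube at (1.5, 15) contributes its full rectangle (area 221.00 mm²); After the difference (first − rest): starting from the 8×4.5 cube (36.00 mm²), the 13×17 cube at (1.5, 15) misses the remaining region (no effect) — area = 36.00 mm². Overall, the cross-section is a single solid region. Net area = 36.00 mm².

36.00 mm²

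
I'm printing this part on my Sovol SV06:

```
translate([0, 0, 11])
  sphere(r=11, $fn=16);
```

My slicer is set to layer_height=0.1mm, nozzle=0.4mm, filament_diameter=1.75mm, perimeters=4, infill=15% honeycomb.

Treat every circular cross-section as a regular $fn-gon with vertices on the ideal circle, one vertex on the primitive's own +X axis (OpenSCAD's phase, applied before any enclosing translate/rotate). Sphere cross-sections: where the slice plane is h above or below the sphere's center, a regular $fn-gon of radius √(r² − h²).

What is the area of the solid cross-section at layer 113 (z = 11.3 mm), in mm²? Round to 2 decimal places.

370.16 mm²

At z = 11.3 mm: the r=11 sphere slices to a regular 16-gon of circumradius 10.996 (√(r²−h²) with h=0.3 from center) (area = (16/2)·10.996²·sin(360°/16) = 370.16 mm²). Overall, the cross-section is a single solid region. Net area = 370.16 mm².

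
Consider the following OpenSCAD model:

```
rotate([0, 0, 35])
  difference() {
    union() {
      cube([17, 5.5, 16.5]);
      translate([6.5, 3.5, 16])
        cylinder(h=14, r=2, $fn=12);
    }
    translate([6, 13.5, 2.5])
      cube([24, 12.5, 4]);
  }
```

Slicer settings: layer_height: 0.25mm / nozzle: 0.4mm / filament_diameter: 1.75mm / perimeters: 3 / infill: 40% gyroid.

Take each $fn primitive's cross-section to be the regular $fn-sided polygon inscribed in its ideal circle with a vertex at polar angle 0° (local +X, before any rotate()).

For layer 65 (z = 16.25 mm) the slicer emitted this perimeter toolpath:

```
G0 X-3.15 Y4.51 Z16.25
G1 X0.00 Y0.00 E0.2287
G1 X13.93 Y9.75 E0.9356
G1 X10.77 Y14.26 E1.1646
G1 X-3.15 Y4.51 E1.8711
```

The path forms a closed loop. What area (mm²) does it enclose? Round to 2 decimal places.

Apply the shoelace formula to the sequence of (X, Y) vertices; enclosed area = 93.56 mm².

93.56 mm²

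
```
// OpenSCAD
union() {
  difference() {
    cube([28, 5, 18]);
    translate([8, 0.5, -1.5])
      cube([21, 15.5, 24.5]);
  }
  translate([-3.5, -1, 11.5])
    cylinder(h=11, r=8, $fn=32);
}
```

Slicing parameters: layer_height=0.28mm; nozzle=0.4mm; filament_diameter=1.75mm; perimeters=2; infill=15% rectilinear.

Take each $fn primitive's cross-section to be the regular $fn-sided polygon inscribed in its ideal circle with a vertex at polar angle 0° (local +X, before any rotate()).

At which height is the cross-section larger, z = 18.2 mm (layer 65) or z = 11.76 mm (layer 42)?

layer 42 (z = 11.76 mm)

Layer 65 (z = 18.2): the cube is not intersected at this z (z outside [0, 18]); the 21×15.5 cube at (8, 0.5) contributes its full rectangle (area 325.50 mm²); Subtracting the remaining from the first: the first operand is absent here, so nothing remains; the r=8 cylinder at (-3.5, -1) contributes a regular 32-gon of circumradius 8 (area = (32/2)·8.000²·sin(360°/32) = 199.77 mm²); Taking the union: only the r=8 cylinder at (-3.5, -1) is present, so the union is just that shape — area = 199.77 mm². So its area = 199.77 mm². Layer 42 (z = 11.76): the cube is present — its section is the full 28×5 rectangle (area 140.00 mm²); the cube at (8, 0.5) (footprint 21×15.5) is included at this height (area 325.50 mm²); After the difference (first − rest): starting from the 28×5 cube (140.00 mm²), the 21×15.5 cube at (8, 0.5) partially overlaps it — only the 90.00 mm² overlap (of its 325.50 mm²) is removed, clipping the outline — area = 50.00 mm²; the r=8 cylinder at (-3.5, -1) gives a regular 32-gon of circumradius 8 (constant along its height) (area = (32/2)·8.000²·sin(360°/32) = 199.77 mm²); Combining (union): the regions partially overlap — summed areas 249.77 mm² minus the doubly-counted overlap 17.39 mm² gives 232.38 mm² — area = 232.38 mm². So its area = 232.38 mm². Layer 42 is larger (232.38 vs 199.77 mm²).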